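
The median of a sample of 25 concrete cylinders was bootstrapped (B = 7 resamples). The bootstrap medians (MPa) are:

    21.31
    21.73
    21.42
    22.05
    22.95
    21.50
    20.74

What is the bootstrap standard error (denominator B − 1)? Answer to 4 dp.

Bootstrap SE is the standard deviation of the 7 replicate medians.
Mean of replicates: (21.31 + 21.73 + 21.42 + 22.05 + 22.95 + 21.50 + 20.74) / 7 = 151.70000 / 7 = 21.67143
Sum of squared deviations: (−0.36143)² + (+0.05857)² + (−0.25143)² + (+0.37857)² + (+1.27857)² + (−0.17143)² + (−0.93143)² = 2.87229
Variance = 2.87229 / 6 = 0.47871
SE* = √0.47871

SE* = 0.6919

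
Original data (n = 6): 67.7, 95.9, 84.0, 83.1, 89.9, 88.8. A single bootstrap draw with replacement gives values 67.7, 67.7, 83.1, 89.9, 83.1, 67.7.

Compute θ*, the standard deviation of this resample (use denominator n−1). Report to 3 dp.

θ* = 9.990

Mean = 76.5333; sum of squared deviations = 498.9933
s² = 498.9933 / 5 = 99.7987
s = √99.7987 = 9.990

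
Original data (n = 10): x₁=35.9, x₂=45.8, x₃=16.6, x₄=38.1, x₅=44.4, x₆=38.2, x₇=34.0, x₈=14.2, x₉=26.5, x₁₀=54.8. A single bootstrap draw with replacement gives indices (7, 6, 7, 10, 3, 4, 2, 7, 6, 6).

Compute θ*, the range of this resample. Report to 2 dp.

Resample values: 34.0, 38.2, 34.0, 54.8, 16.6, 38.1, 45.8, 34.0, 38.2, 38.2.
Range = 54.8 − 16.6 = 38.20

θ* = 38.20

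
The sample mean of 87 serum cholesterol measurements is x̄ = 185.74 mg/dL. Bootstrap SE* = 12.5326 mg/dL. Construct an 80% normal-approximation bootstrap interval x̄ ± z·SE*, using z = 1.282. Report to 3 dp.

Margin = 1.282 × 12.5326 = 16.0668
Interval: 185.74 ± 16.0668

(169.673, 201.807)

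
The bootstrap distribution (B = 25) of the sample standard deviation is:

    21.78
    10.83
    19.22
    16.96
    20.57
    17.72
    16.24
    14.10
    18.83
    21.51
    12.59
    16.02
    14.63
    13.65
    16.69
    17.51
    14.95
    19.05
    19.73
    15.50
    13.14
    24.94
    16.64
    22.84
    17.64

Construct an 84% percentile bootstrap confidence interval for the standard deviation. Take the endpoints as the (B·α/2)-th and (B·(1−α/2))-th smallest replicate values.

(12.59, 21.78)

Sorted replicates: 10.83, 12.59, 13.14, 13.65, 14.10, 14.63, 14.95, 15.50, 16.02, 16.24, 16.64, 16.69, 16.96, 17.51, 17.64, 17.72, 18.83, 19.05, 19.22, 19.73, 20.57, 21.51, 21.78, 22.84, 24.94
α = 0.16; lower rank = 25 × 0.080 = 2; upper rank = 25 × 0.920 = 23.
The 2nd smallest replicate is 12.59; the 23rd is 21.78.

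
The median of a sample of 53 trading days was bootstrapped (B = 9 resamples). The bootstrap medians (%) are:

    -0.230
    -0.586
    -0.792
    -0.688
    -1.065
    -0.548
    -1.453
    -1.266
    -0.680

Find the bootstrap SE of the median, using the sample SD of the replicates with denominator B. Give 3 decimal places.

Bootstrap SE is the standard deviation of the 9 replicate medians.
Mean of replicates: ((-0.230) + (-0.586) + (-0.792) + (-0.688) + (-1.065) + (-0.548) + (-1.453) + (-1.266) + (-0.680)) / 9 = -7.3080 / 9 = -0.8120
Sum of squared deviations: (+0.5820)² + (+0.2260)² + (+0.0200)² + (+0.1240)² + (−0.2530)² + (+0.2640)² + (−0.6410)² + (−0.4540)² + (+0.1320)² = 1.1737
Variance = 1.1737 / 9 = 0.1304
SE* = √0.1304

SE* = 0.361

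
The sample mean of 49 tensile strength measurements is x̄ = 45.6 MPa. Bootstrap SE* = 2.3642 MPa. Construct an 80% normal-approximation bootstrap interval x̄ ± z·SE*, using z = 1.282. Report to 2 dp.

Margin = 1.282 × 2.3642 = 3.031
Interval: 45.6 ± 3.031

(42.57, 48.63)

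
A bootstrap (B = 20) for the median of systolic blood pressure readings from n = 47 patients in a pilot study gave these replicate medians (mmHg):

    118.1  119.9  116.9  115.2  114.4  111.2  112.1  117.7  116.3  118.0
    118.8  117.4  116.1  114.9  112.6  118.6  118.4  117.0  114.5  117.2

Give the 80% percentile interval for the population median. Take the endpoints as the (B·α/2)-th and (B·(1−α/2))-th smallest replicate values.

(112.1, 118.6)

Sorted replicates: 111.2, 112.1, 112.6, 114.4, 114.5, 114.9, 115.2, 116.1, 116.3, 116.9, 117.0, 117.2, 117.4, 117.7, 118.0, 118.1, 118.4, 118.6, 118.8, 119.9
α = 0.20; lower rank = 20 × 0.100 = 2; upper rank = 20 × 0.900 = 18.
The 2nd smallest replicate is 112.1; the 18th is 118.6.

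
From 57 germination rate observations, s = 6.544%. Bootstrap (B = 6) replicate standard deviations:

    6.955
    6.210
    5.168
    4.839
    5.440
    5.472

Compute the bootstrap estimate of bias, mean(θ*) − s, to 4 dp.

bias = −0.8633

mean(θ*) = (6.955 + 6.210 + 5.168 + 4.839 + 5.440 + 5.472) / 6 = 5.68067
bias = 5.68067 − 6.544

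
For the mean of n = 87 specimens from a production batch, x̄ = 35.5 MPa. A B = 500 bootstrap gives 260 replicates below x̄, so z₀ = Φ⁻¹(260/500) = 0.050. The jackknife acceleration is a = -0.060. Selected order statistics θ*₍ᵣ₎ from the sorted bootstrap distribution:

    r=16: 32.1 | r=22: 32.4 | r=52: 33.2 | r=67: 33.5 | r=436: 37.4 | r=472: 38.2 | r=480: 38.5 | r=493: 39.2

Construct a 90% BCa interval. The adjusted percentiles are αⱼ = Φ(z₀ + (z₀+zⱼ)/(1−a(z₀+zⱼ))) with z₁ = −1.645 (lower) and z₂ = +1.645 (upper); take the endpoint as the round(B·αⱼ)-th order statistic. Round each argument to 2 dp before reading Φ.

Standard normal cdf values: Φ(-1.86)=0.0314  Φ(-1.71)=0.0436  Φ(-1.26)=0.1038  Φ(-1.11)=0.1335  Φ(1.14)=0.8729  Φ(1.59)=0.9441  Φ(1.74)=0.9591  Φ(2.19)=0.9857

(32.4, 38.2)

Lower: z₀ + z₁ = 0.050 + (-1.645) = -1.595; 1 − a(z₀+z₁) = 1 − (-0.060)(-1.595) = 0.9043; argument = 0.050 + (-1.595)/0.9043 = -1.7138 → -1.71.
α₁ = Φ(-1.71) = 0.0436; rank = round(500 × 0.0436) = 22; θ*₍22₎ = 32.4.
Upper: z₀ + z₂ = 1.695; 1 − a(z₀+z₂) = 1.1017; argument = 1.5885 → 1.59; α₂ = 0.9441; rank = 472; θ*₍472₎ = 38.2.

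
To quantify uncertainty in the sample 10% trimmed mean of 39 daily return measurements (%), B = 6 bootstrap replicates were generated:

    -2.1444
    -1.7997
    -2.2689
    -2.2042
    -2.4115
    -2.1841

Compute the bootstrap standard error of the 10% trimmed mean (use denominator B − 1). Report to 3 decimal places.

SE* = 0.204

Bootstrap SE is the standard deviation of the 6 replicate 10% trimmed means.
Mean of replicates: ((-2.1444) + (-1.7997) + (-2.2689) + (-2.2042) + (-2.4115) + (-2.1841)) / 6 = -13.01280 / 6 = -2.16880
Sum of squared deviations: (+0.02440)² + (+0.36910)² + (−0.10010)² + (−0.03540)² + (−0.24270)² + (−0.01530)² = 0.20724
Variance = 0.20724 / 5 = 0.04145
SE* = √0.04145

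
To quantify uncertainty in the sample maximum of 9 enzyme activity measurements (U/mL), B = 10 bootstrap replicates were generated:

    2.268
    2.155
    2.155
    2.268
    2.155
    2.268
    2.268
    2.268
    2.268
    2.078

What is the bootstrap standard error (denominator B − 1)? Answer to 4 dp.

Bootstrap SE is the standard deviation of the 10 replicate maximums.
Mean of replicates: (2.268 + 2.155 + 2.155 + 2.268 + 2.155 + 2.268 + 2.268 + 2.268 + 2.268 + 2.078) / 10 = 22.15100 / 10 = 2.21510
Sum of squared deviations: (+0.05290)² + (−0.06010)² + (−0.06010)² + (+0.05290)² + (−0.06010)² + (+0.05290)² + (+0.05290)² + (+0.05290)² + (+0.05290)² + (−0.13710)² = 0.04642
Variance = 0.04642 / 9 = 0.00516
SE* = √0.00516

SE* = 0.0718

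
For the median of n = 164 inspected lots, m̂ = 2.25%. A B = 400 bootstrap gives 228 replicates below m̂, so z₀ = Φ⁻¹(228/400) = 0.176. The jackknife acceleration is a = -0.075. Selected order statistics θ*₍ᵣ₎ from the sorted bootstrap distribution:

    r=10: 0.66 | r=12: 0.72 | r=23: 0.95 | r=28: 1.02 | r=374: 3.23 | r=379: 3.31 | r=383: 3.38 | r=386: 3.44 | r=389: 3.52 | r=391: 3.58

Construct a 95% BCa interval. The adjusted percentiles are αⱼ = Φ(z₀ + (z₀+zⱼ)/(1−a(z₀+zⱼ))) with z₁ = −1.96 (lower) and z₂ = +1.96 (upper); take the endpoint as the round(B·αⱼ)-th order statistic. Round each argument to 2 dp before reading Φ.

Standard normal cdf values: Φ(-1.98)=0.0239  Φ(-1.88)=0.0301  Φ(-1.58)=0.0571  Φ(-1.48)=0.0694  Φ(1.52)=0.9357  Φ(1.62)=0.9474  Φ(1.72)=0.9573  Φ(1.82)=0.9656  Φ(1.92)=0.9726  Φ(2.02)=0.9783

(0.72, 3.58)

Lower: z₀ + z₁ = 0.176 + (-1.960) = -1.784; 1 − a(z₀+z₁) = 1 − (-0.075)(-1.784) = 0.8662; argument = 0.176 + (-1.784)/0.8662 = -1.8836 → -1.88.
α₁ = Φ(-1.88) = 0.0301; rank = round(400 × 0.0301) = 12; θ*₍12₎ = 0.72.
Upper: z₀ + z₂ = 2.136; 1 − a(z₀+z₂) = 1.1602; argument = 2.0171 → 2.02; α₂ = 0.9783; rank = 391; θ*₍391₎ = 3.58.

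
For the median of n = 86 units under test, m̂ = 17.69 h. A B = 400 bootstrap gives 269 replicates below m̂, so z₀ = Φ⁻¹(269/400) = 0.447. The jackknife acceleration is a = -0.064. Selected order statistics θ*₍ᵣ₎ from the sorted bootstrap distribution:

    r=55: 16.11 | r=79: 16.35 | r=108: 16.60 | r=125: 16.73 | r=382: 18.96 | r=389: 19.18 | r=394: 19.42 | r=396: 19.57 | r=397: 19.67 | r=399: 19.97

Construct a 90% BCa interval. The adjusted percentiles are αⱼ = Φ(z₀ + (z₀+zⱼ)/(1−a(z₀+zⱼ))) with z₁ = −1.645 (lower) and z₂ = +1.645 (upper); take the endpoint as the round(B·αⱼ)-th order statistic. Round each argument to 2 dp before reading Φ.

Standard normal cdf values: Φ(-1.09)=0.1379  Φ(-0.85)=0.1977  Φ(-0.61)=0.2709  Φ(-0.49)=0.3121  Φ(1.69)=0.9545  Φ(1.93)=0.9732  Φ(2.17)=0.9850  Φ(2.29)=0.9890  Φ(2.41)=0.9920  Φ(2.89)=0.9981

Lower: z₀ + z₁ = 0.447 + (-1.645) = -1.198; 1 − a(z₀+z₁) = 1 − (-0.064)(-1.198) = 0.9233; argument = 0.447 + (-1.198)/0.9233 = -0.8505 → -0.85.
α₁ = Φ(-0.85) = 0.1977; rank = round(400 × 0.1977) = 79; θ*₍79₎ = 16.35.
Upper: z₀ + z₂ = 2.092; 1 − a(z₀+z₂) = 1.1339; argument = 2.2920 → 2.29; α₂ = 0.9890; rank = 396; θ*₍396₎ = 19.57.

(16.35, 19.57)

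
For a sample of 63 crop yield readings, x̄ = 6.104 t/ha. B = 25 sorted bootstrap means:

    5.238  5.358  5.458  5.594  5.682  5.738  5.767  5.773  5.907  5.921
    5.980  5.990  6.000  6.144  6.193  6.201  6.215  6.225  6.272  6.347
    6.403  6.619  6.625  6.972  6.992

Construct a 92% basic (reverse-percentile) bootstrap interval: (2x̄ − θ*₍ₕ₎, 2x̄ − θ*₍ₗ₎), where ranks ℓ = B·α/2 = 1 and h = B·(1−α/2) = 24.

Percentile endpoints at ranks 1 and 24: θ*₍1₎ = 5.238, θ*₍24₎ = 6.972.
Basic interval reflects these around x̄:
  lower = 2 × 6.104 − 6.972 = 5.236
  upper = 2 × 6.104 − 5.238 = 6.970

(5.236, 6.970)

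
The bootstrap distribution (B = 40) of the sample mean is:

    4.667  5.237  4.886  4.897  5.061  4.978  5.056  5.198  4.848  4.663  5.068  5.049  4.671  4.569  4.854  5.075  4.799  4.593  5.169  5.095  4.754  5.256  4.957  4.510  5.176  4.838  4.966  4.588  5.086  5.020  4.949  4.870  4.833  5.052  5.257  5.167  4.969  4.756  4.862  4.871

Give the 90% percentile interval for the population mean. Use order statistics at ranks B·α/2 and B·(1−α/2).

Sorted replicates: 4.510, 4.569, 4.588, 4.593, 4.663, 4.667, 4.671, 4.754, 4.756, 4.799, 4.833, 4.838, 4.848, 4.854, 4.862, 4.870, 4.871, 4.886, 4.897, 4.949, 4.957, 4.966, 4.969, 4.978, 5.020, 5.049, 5.052, 5.056, 5.061, 5.068, 5.075, 5.086, 5.095, 5.167, 5.169, 5.176, 5.198, 5.237, 5.256, 5.257
α = 0.10; lower rank = 40 × 0.050 = 2; upper rank = 40 × 0.950 = 38.
The 2nd smallest replicate is 4.569; the 38th is 5.237.

(4.569, 5.237)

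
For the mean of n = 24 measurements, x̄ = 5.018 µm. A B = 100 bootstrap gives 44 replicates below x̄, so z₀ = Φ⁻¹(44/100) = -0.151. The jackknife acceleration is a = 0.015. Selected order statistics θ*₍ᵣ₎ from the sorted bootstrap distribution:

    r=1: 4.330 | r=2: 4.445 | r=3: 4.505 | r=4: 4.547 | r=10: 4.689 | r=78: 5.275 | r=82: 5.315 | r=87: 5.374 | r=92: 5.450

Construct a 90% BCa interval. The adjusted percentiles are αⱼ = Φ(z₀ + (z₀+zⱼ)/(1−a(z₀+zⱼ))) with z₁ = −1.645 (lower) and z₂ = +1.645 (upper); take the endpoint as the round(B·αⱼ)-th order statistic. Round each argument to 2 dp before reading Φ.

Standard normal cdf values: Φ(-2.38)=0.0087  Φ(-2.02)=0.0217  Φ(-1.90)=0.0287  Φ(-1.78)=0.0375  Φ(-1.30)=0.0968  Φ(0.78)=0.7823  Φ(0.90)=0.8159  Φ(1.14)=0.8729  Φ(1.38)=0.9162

Lower: z₀ + z₁ = -0.151 + (-1.645) = -1.796; 1 − a(z₀+z₁) = 1 − (0.015)(-1.796) = 1.0269; argument = -0.151 + (-1.796)/1.0269 = -1.8999 → -1.90.
α₁ = Φ(-1.90) = 0.0287; rank = round(100 × 0.0287) = 3; θ*₍3₎ = 4.505.
Upper: z₀ + z₂ = 1.494; 1 − a(z₀+z₂) = 0.9776; argument = 1.3772 → 1.38; α₂ = 0.9162; rank = 92; θ*₍92₎ = 5.450.

(4.505, 5.450)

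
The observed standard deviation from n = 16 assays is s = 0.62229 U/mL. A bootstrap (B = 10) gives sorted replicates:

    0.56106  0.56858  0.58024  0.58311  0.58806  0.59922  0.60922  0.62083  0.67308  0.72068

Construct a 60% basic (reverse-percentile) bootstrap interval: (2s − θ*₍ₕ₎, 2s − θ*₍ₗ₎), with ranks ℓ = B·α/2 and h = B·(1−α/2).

(0.62375, 0.67600)

Percentile endpoints at ranks 2 and 8: θ*₍2₎ = 0.56858, θ*₍8₎ = 0.62083.
Basic interval reflects these around s:
  lower = 2 × 0.62229 − 0.62083 = 0.62375
  upper = 2 × 0.62229 − 0.56858 = 0.67600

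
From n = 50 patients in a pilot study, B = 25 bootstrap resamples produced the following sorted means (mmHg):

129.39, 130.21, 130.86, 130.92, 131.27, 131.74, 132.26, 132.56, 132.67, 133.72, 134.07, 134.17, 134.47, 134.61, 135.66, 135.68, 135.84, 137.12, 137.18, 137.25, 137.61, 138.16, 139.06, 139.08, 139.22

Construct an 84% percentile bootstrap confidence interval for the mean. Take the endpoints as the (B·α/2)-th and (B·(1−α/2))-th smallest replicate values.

(130.21, 139.06)

α = 0.16; lower rank = 25 × 0.080 = 2; upper rank = 25 × 0.920 = 23.
The 2nd smallest replicate is 130.21; the 23rd is 139.06.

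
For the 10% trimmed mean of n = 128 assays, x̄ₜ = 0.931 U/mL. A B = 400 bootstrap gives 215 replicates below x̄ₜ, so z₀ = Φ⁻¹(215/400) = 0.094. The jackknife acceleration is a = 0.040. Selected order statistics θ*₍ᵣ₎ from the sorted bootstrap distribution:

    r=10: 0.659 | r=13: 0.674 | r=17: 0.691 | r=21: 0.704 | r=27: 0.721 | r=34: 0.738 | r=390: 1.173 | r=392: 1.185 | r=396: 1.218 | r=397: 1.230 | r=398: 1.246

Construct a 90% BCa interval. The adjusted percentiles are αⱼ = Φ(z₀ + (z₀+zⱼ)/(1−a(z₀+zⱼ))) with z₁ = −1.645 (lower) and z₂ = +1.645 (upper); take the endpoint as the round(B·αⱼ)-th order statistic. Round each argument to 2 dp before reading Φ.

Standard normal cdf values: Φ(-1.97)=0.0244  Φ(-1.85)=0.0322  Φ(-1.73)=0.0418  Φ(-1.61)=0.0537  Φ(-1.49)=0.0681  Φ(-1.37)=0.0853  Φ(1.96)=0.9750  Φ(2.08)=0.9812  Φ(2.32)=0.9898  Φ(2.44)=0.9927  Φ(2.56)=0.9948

(0.738, 1.173)

Lower: z₀ + z₁ = 0.094 + (-1.645) = -1.551; 1 − a(z₀+z₁) = 1 − (0.040)(-1.551) = 1.0620; argument = 0.094 + (-1.551)/1.0620 = -1.3664 → -1.37.
α₁ = Φ(-1.37) = 0.0853; rank = round(400 × 0.0853) = 34; θ*₍34₎ = 0.738.
Upper: z₀ + z₂ = 1.739; 1 − a(z₀+z₂) = 0.9304; argument = 1.9630 → 1.96; α₂ = 0.9750; rank = 390; θ*₍390₎ = 1.173.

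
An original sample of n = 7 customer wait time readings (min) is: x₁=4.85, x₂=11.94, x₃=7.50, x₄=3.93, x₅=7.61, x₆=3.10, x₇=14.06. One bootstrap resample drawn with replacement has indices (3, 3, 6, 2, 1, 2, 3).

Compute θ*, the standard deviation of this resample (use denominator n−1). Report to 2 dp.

θ* = 3.30

Resample values: 7.50, 7.50, 3.10, 11.94, 4.85, 11.94, 7.50.
Mean = 7.7614; sum of squared deviations = 65.3313
s² = 65.3313 / 6 = 10.8885
s = √10.8885 = 3.30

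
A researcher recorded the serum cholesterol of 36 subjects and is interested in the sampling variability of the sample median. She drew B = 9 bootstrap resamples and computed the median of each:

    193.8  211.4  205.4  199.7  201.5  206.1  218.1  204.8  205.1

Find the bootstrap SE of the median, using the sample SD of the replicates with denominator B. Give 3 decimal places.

SE* = 6.495

Bootstrap SE is the standard deviation of the 9 replicate medians.
Mean of replicates: (193.8 + 211.4 + 205.4 + 199.7 + 201.5 + 206.1 + 218.1 + 204.8 + 205.1) / 9 = 1845.9000 / 9 = 205.1000
Sum of squared deviations: (−11.3000)² + (+6.3000)² + (+0.3000)² + (−5.4000)² + (−3.6000)² + (+1.0000)² + (+13.0000)² + (−0.3000)² + (−0.0000)² = 379.6800
Variance = 379.6800 / 9 = 42.1867
SE* = √42.1867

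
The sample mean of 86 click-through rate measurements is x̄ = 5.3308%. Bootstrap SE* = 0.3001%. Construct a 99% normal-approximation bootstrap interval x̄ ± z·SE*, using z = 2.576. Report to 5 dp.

Margin = 2.576 × 0.3001 = 0.773058
Interval: 5.3308 ± 0.773058

(4.55774, 6.10386)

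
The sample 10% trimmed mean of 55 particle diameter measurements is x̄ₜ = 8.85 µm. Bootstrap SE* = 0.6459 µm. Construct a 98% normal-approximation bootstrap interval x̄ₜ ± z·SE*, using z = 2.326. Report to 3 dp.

(7.348, 10.352)

Margin = 2.326 × 0.6459 = 1.5024
Interval: 8.85 ± 1.5024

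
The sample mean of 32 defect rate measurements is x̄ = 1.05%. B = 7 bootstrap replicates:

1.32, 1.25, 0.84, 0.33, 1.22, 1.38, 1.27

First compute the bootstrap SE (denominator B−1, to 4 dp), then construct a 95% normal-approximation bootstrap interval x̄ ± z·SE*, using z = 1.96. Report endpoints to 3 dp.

Mean of replicates = 1.0871; sum of squared deviations = 0.8519; SE* = √(0.8519/6) = 0.3768
Margin = 1.96 × 0.3768 = 0.7385
Interval: 1.05 ± 0.7385

(0.311, 1.789)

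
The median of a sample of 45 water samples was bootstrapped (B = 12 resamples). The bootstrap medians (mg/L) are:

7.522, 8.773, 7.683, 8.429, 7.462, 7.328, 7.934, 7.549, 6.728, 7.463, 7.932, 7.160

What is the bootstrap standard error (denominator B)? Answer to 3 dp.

Bootstrap SE is the standard deviation of the 12 replicate medians.
Mean of replicates: (7.522 + 8.773 + 7.683 + 8.429 + 7.462 + 7.328 + 7.934 + 7.549 + 6.728 + 7.463 + 7.932 + 7.160) / 12 = 91.9630 / 12 = 7.6636
Sum of squared deviations: (−0.1416)² + (+1.1094)² + (+0.0194)² + (+0.7654)² + (−0.2016)² + (−0.3356)² + (+0.2704)² + (−0.1146)² + (−0.9356)² + (−0.2006)² + (+0.2684)² + (−0.5036)² = 3.3178
Variance = 3.3178 / 12 = 0.2765
SE* = √0.2765

SE* = 0.526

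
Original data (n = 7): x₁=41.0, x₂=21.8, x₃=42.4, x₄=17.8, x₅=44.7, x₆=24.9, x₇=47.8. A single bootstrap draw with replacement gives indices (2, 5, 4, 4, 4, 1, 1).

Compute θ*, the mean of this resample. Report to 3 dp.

θ* = 28.843

Resample values: 21.8, 44.7, 17.8, 17.8, 17.8, 41.0, 41.0.
Mean = (21.8 + 44.7 + 17.8 + 17.8 + 17.8 + 41.0 + 41.0) / 7 = 201.90 / 7 = 28.843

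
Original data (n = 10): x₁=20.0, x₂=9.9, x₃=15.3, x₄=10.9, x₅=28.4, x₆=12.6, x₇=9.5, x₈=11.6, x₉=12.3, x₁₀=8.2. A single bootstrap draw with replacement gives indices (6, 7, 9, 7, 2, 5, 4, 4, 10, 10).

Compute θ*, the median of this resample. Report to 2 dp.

Resample values: 12.6, 9.5, 12.3, 9.5, 9.9, 28.4, 10.9, 10.9, 8.2, 8.2.
Sorted: 8.2, 8.2, 9.5, 9.5, 9.9, 10.9, 10.9, 12.3, 12.6, 28.4
Median = average of the two middle values = 10.40

θ* = 10.40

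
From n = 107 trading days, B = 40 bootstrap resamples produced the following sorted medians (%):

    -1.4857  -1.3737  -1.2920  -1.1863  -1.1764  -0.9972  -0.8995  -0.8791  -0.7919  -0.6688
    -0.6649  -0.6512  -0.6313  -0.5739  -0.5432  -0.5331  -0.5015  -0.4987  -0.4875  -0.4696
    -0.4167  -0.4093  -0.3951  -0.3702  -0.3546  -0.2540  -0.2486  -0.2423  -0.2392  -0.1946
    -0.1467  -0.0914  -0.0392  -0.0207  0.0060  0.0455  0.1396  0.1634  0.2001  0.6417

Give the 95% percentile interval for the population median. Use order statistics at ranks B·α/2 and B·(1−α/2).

(-1.4857, 0.2001)

α = 0.05; lower rank = 40 × 0.025 = 1; upper rank = 40 × 0.975 = 39.
The 1st smallest replicate is -1.4857; the 39th is 0.2001.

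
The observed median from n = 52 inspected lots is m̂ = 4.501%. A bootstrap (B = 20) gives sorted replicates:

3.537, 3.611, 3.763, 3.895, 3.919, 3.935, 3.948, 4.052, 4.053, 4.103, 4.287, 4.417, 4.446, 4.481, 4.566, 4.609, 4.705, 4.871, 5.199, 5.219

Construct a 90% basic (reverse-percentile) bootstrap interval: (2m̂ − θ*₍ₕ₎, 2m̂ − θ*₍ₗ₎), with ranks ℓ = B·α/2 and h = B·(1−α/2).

(3.803, 5.465)

Percentile endpoints at ranks 1 and 19: θ*₍1₎ = 3.537, θ*₍19₎ = 5.199.
Basic interval reflects these around m̂:
  lower = 2 × 4.501 − 5.199 = 3.803
  upper = 2 × 4.501 − 3.537 = 5.465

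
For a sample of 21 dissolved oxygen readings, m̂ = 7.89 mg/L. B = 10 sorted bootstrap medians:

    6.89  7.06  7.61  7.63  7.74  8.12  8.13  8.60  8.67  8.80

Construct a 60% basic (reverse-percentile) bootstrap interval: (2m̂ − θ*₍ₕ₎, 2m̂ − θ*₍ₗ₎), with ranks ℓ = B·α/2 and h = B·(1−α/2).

(7.18, 8.72)

Percentile endpoints at ranks 2 and 8: θ*₍2₎ = 7.06, θ*₍8₎ = 8.60.
Basic interval reflects these around m̂:
  lower = 2 × 7.89 − 8.60 = 7.18
  upper = 2 × 7.89 − 7.06 = 8.72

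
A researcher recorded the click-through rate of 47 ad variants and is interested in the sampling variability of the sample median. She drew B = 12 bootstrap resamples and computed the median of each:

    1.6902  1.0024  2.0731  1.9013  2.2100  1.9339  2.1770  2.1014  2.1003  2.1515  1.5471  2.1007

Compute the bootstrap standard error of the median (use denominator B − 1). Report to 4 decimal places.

SE* = 0.3515

Bootstrap SE is the standard deviation of the 12 replicate medians.
Mean of replicates: (1.6902 + 1.0024 + 2.0731 + 1.9013 + 2.2100 + 1.9339 + 2.1770 + 2.1014 + 2.1003 + 2.1515 + 1.5471 + 2.1007) / 12 = 22.98890 / 12 = 1.91574
Sum of squared deviations: (−0.22554)² + (−0.91334)² + (+0.15736)² + (−0.01444)² + (+0.29426)² + (+0.01816)² + (+0.26126)² + (+0.18566)² + (+0.18456)² + (+0.23576)² + (−0.36864)² + (+0.18496)² = 1.35942
Variance = 1.35942 / 11 = 0.12358
SE* = √0.12358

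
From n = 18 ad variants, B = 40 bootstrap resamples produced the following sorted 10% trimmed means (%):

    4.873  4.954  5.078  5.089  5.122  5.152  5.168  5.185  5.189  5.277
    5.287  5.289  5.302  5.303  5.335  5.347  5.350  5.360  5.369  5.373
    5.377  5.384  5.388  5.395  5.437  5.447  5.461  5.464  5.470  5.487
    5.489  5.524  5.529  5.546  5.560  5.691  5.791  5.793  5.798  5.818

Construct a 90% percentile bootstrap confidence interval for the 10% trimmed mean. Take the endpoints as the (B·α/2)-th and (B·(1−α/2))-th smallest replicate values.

(4.954, 5.793)

α = 0.10; lower rank = 40 × 0.050 = 2; upper rank = 40 × 0.950 = 38.
The 2nd smallest replicate is 4.954; the 38th is 5.793.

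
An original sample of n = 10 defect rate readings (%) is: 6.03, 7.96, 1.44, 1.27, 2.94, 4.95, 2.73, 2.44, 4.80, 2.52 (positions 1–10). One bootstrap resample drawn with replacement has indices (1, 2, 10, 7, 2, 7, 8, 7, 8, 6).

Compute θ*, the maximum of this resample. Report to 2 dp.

θ* = 7.96

Resample values: 6.03, 7.96, 2.52, 2.73, 7.96, 2.73, 2.44, 2.73, 2.44, 4.95.
Maximum = 7.96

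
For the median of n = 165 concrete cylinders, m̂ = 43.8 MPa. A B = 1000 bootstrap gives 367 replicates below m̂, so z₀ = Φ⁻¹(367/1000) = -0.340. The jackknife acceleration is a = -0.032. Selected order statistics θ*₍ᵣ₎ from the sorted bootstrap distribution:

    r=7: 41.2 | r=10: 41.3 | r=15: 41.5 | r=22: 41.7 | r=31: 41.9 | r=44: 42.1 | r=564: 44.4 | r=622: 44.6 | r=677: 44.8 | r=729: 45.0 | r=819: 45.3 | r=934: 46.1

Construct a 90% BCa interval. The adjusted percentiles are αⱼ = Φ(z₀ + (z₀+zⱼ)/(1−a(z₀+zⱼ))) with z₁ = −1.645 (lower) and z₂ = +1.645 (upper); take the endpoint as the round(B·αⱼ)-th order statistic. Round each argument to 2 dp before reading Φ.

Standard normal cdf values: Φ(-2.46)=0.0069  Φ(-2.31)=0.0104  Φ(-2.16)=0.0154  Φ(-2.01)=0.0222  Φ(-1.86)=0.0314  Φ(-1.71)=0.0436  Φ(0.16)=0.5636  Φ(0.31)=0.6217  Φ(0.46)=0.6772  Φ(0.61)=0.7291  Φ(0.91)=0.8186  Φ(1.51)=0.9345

Lower: z₀ + z₁ = -0.340 + (-1.645) = -1.985; 1 − a(z₀+z₁) = 1 − (-0.032)(-1.985) = 0.9365; argument = -0.340 + (-1.985)/0.9365 = -2.4596 → -2.46.
α₁ = Φ(-2.46) = 0.0069; rank = round(1000 × 0.0069) = 7; θ*₍7₎ = 41.2.
Upper: z₀ + z₂ = 1.305; 1 − a(z₀+z₂) = 1.0418; argument = 0.9127 → 0.91; α₂ = 0.8186; rank = 819; θ*₍819₎ = 45.3.

(41.2, 45.3)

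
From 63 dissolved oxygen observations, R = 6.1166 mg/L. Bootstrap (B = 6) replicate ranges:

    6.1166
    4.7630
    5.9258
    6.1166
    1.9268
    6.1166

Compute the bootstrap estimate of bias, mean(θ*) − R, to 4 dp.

bias = −0.9557

mean(θ*) = (6.1166 + 4.7630 + 5.9258 + 6.1166 + 1.9268 + 6.1166) / 6 = 5.16090
bias = 5.16090 − 6.1166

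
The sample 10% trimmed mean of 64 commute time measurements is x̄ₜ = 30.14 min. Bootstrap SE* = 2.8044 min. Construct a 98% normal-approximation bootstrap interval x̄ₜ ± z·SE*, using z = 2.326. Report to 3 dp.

(23.617, 36.663)

Margin = 2.326 × 2.8044 = 6.5230
Interval: 30.14 ± 6.5230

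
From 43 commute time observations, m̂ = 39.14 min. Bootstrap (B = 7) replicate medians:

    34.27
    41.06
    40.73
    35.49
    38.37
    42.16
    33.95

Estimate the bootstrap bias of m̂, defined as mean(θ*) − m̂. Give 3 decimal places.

bias = −1.136

mean(θ*) = (34.27 + 41.06 + 40.73 + 35.49 + 38.37 + 42.16 + 33.95) / 7 = 38.0043
bias = 38.0043 − 39.14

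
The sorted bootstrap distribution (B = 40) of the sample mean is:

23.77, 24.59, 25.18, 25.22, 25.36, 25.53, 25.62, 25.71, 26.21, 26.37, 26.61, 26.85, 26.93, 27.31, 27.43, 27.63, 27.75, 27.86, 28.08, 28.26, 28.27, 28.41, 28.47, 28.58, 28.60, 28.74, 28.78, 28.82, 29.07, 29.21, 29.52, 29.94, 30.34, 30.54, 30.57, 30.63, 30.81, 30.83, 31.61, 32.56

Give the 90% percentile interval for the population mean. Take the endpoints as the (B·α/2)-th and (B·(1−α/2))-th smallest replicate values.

α = 0.10; lower rank = 40 × 0.050 = 2; upper rank = 40 × 0.950 = 38.
The 2nd smallest replicate is 24.59; the 38th is 30.83.

(24.59, 30.83)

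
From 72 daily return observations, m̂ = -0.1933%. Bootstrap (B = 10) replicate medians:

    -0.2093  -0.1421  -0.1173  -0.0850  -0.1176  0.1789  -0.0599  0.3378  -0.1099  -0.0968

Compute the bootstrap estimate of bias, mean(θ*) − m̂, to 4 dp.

bias = +0.1512

mean(θ*) = ((-0.2093) + (-0.1421) + (-0.1173) + (-0.0850) + (-0.1176) + 0.1789 + (-0.0599) + 0.3378 + (-0.1099) + (-0.0968)) / 10 = -0.04212
bias = -0.04212 − -0.1933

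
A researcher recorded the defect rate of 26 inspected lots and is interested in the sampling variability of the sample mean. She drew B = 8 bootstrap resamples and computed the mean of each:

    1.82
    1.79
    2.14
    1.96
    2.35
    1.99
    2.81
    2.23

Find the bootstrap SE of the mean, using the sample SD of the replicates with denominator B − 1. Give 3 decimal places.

SE* = 0.334

Bootstrap SE is the standard deviation of the 8 replicate means.
Mean of replicates: (1.82 + 1.79 + 2.14 + 1.96 + 2.35 + 1.99 + 2.81 + 2.23) / 8 = 17.0900 / 8 = 2.1362
Sum of squared deviations: (−0.3162)² + (−0.3462)² + (+0.0038)² + (−0.1763)² + (+0.2138)² + (−0.1462)² + (+0.6738)² + (+0.0938)² = 0.7808
Variance = 0.7808 / 7 = 0.1115
SE* = √0.1115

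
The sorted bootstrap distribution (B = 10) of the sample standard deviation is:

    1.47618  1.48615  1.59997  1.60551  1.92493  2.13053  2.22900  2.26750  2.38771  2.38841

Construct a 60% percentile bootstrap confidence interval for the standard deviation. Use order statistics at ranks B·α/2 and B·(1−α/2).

(1.48615, 2.26750)

α = 0.40; lower rank = 10 × 0.200 = 2; upper rank = 10 × 0.800 = 8.
The 2nd smallest replicate is 1.48615; the 8th is 2.26750.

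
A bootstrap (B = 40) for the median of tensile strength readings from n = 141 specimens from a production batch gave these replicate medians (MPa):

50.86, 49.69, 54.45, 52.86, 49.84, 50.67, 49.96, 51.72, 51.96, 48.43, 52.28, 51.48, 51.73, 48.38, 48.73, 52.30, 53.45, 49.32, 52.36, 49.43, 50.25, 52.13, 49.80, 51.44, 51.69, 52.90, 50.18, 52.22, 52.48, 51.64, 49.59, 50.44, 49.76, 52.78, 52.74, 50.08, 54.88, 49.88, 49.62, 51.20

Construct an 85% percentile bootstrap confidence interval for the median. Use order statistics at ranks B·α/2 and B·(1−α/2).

Sorted replicates: 48.38, 48.43, 48.73, 49.32, 49.43, 49.59, 49.62, 49.69, 49.76, 49.80, 49.84, 49.88, 49.96, 50.08, 50.18, 50.25, 50.44, 50.67, 50.86, 51.20, 51.44, 51.48, 51.64, 51.69, 51.72, 51.73, 51.96, 52.13, 52.22, 52.28, 52.30, 52.36, 52.48, 52.74, 52.78, 52.86, 52.90, 53.45, 54.45, 54.88
α = 0.15; lower rank = 40 × 0.075 = 3; upper rank = 40 × 0.925 = 37.
The 3rd smallest replicate is 48.73; the 37th is 52.90.

(48.73, 52.90)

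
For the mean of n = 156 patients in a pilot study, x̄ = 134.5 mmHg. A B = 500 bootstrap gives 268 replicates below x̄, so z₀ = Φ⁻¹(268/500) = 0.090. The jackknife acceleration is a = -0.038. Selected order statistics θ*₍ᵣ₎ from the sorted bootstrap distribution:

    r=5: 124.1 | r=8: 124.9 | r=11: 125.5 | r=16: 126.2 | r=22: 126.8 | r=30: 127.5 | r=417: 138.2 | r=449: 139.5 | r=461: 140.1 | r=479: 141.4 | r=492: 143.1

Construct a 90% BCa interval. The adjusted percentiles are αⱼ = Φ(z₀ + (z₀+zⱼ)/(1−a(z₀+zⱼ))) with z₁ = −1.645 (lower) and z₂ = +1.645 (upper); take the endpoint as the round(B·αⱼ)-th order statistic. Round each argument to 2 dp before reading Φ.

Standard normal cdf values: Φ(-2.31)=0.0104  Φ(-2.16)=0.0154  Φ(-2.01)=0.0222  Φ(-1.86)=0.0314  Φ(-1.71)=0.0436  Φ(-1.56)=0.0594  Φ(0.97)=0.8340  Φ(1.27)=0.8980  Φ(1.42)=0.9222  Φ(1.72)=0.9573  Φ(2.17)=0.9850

Lower: z₀ + z₁ = 0.090 + (-1.645) = -1.555; 1 − a(z₀+z₁) = 1 − (-0.038)(-1.555) = 0.9409; argument = 0.090 + (-1.555)/0.9409 = -1.5627 → -1.56.
α₁ = Φ(-1.56) = 0.0594; rank = round(500 × 0.0594) = 30; θ*₍30₎ = 127.5.
Upper: z₀ + z₂ = 1.735; 1 − a(z₀+z₂) = 1.0659; argument = 1.7177 → 1.72; α₂ = 0.9573; rank = 479; θ*₍479₎ = 141.4.

(127.5, 141.4)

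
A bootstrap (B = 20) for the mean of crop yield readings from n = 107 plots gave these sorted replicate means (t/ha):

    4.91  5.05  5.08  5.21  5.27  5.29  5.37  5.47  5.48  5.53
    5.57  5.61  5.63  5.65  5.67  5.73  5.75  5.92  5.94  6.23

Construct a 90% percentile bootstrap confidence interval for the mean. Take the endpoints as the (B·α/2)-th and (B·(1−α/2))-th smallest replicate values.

α = 0.10; lower rank = 20 × 0.050 = 1; upper rank = 20 × 0.950 = 19.
The 1st smallest replicate is 4.91; the 19th is 5.94.

(4.91, 5.94)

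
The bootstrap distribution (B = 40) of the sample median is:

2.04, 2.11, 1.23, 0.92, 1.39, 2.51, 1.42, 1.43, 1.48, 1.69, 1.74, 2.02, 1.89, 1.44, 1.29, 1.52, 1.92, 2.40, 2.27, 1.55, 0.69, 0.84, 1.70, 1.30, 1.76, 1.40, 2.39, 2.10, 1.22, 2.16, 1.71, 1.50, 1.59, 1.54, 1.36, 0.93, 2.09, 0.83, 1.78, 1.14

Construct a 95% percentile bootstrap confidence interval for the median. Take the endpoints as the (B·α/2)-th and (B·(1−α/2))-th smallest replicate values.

Sorted replicates: 0.69, 0.83, 0.84, 0.92, 0.93, 1.14, 1.22, 1.23, 1.29, 1.30, 1.36, 1.39, 1.40, 1.42, 1.43, 1.44, 1.48, 1.50, 1.52, 1.54, 1.55, 1.59, 1.69, 1.70, 1.71, 1.74, 1.76, 1.78, 1.89, 1.92, 2.02, 2.04, 2.09, 2.10, 2.11, 2.16, 2.27, 2.39, 2.40, 2.51
α = 0.05; lower rank = 40 × 0.025 = 1; upper rank = 40 × 0.975 = 39.
The 1st smallest replicate is 0.69; the 39th is 2.40.

(0.69, 2.40)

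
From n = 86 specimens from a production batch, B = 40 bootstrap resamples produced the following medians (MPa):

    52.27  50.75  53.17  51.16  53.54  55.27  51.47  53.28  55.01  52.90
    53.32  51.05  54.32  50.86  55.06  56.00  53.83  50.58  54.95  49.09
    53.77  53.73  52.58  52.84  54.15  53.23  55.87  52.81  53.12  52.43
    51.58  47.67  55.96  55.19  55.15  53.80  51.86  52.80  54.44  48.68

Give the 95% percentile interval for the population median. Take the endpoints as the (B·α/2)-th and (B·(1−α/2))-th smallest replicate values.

(47.67, 55.96)

Sorted replicates: 47.67, 48.68, 49.09, 50.58, 50.75, 50.86, 51.05, 51.16, 51.47, 51.58, 51.86, 52.27, 52.43, 52.58, 52.80, 52.81, 52.84, 52.90, 53.12, 53.17, 53.23, 53.28, 53.32, 53.54, 53.73, 53.77, 53.80, 53.83, 54.15, 54.32, 54.44, 54.95, 55.01, 55.06, 55.15, 55.19, 55.27, 55.87, 55.96, 56.00
α = 0.05; lower rank = 40 × 0.025 = 1; upper rank = 40 × 0.975 = 39.
The 1st smallest replicate is 47.67; the 39th is 55.96.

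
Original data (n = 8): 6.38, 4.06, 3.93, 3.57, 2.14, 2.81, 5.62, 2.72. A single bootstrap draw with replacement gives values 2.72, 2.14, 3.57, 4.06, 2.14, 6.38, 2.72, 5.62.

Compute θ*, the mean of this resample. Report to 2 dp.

Mean = (2.72 + 2.14 + 3.57 + 4.06 + 2.14 + 6.38 + 2.72 + 5.62) / 8 = 29.350 / 8 = 3.67

θ* = 3.67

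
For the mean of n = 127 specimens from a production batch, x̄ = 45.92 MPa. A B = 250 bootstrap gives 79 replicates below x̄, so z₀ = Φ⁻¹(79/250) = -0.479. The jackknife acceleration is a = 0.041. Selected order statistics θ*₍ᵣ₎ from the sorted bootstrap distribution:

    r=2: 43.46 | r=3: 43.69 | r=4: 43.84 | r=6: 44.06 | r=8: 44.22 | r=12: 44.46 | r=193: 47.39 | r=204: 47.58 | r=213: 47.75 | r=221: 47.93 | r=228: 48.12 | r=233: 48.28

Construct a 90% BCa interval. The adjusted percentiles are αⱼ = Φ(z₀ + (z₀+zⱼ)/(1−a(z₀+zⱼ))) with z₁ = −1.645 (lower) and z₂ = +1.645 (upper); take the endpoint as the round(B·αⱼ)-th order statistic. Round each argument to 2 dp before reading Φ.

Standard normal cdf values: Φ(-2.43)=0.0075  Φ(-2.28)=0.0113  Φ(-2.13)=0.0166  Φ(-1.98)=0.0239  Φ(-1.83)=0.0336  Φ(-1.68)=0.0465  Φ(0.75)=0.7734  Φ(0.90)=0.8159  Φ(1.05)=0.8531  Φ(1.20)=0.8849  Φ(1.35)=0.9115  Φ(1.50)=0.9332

(43.46, 47.39)

Lower: z₀ + z₁ = -0.479 + (-1.645) = -2.124; 1 − a(z₀+z₁) = 1 − (0.041)(-2.124) = 1.0871; argument = -0.479 + (-2.124)/1.0871 = -2.4329 → -2.43.
α₁ = Φ(-2.43) = 0.0075; rank = round(250 × 0.0075) = 2; θ*₍2₎ = 43.46.
Upper: z₀ + z₂ = 1.166; 1 − a(z₀+z₂) = 0.9522; argument = 0.7455 → 0.75; α₂ = 0.7734; rank = 193; θ*₍193₎ = 47.39.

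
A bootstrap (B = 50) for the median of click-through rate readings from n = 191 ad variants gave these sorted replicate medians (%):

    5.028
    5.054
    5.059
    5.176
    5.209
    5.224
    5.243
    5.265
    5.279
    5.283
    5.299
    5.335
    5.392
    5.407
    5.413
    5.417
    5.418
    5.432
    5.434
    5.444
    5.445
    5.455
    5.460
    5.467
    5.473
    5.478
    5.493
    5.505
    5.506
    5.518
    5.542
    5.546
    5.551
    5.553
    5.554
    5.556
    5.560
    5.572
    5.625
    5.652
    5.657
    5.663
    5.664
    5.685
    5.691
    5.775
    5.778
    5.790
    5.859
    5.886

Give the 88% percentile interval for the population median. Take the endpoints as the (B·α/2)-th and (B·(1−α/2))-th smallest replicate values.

(5.059, 5.778)

α = 0.12; lower rank = 50 × 0.060 = 3; upper rank = 50 × 0.940 = 47.
The 3rd smallest replicate is 5.059; the 47th is 5.778.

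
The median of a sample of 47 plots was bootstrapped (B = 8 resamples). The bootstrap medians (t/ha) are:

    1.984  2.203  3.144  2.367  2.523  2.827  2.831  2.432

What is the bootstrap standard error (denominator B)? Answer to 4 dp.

Bootstrap SE is the standard deviation of the 8 replicate medians.
Mean of replicates: (1.984 + 2.203 + 3.144 + 2.367 + 2.523 + 2.827 + 2.831 + 2.432) / 8 = 20.31100 / 8 = 2.53887
Sum of squared deviations: (−0.55488)² + (−0.33588)² + (+0.60513)² + (−0.17188)² + (−0.01587)² + (+0.28812)² + (+0.29212)² + (−0.10688)² = 0.99644
Variance = 0.99644 / 8 = 0.12456
SE* = √0.12456

SE* = 0.3529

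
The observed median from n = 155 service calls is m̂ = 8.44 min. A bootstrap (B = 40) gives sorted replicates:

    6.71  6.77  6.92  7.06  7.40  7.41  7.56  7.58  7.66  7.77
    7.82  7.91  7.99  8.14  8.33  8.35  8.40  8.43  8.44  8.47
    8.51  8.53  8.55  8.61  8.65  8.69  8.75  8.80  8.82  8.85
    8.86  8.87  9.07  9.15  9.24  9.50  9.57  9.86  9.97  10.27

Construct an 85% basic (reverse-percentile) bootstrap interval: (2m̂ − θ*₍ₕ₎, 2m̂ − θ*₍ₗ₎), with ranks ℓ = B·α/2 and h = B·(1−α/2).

Percentile endpoints at ranks 3 and 37: θ*₍3₎ = 6.92, θ*₍37₎ = 9.57.
Basic interval reflects these around m̂:
  lower = 2 × 8.44 − 9.57 = 7.31
  upper = 2 × 8.44 − 6.92 = 9.96

(7.31, 9.96)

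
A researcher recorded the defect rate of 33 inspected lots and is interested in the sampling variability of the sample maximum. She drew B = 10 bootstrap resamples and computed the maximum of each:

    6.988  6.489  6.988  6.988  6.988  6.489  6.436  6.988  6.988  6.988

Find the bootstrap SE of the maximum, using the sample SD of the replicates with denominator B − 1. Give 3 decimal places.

SE* = 0.250

Bootstrap SE is the standard deviation of the 10 replicate maximums.
Mean of replicates: (6.988 + 6.489 + 6.988 + 6.988 + 6.988 + 6.489 + 6.436 + 6.988 + 6.988 + 6.988) / 10 = 68.3300 / 10 = 6.8330
Sum of squared deviations: (+0.1550)² + (−0.3440)² + (+0.1550)² + (+0.1550)² + (+0.1550)² + (−0.3440)² + (−0.3970)² + (+0.1550)² + (+0.1550)² + (+0.1550)² = 0.5625
Variance = 0.5625 / 9 = 0.0625
SE* = √0.0625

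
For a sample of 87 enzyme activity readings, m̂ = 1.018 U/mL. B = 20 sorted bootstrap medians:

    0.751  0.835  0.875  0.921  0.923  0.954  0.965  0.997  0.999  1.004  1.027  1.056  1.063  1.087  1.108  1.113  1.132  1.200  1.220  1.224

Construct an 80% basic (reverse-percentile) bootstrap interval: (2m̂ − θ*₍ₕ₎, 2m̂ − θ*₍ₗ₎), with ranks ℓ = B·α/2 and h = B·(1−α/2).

Percentile endpoints at ranks 2 and 18: θ*₍2₎ = 0.835, θ*₍18₎ = 1.200.
Basic interval reflects these around m̂:
  lower = 2 × 1.018 − 1.200 = 0.836
  upper = 2 × 1.018 − 0.835 = 1.201

(0.836, 1.201)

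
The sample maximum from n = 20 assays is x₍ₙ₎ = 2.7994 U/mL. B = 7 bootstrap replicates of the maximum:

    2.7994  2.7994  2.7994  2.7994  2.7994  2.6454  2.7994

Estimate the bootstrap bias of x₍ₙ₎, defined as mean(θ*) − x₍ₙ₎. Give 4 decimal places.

mean(θ*) = (2.7994 + 2.7994 + 2.7994 + 2.7994 + 2.7994 + 2.6454 + 2.7994) / 7 = 2.77740
bias = 2.77740 − 2.7994

bias = −0.0220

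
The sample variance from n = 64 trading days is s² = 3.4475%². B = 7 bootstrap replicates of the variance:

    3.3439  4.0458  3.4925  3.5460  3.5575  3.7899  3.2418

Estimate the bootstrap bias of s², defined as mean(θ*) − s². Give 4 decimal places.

mean(θ*) = (3.3439 + 4.0458 + 3.4925 + 3.5460 + 3.5575 + 3.7899 + 3.2418) / 7 = 3.57391
bias = 3.57391 − 3.4475

bias = +0.1264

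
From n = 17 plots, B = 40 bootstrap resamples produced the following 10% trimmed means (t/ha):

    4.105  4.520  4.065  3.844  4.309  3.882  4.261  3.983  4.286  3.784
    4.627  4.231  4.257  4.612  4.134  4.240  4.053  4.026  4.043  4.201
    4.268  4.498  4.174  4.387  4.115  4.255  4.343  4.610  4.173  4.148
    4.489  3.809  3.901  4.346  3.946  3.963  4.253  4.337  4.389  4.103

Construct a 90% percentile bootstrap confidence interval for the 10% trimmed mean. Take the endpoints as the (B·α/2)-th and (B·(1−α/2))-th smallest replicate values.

(3.809, 4.610)

Sorted replicates: 3.784, 3.809, 3.844, 3.882, 3.901, 3.946, 3.963, 3.983, 4.026, 4.043, 4.053, 4.065, 4.103, 4.105, 4.115, 4.134, 4.148, 4.173, 4.174, 4.201, 4.231, 4.240, 4.253, 4.255, 4.257, 4.261, 4.268, 4.286, 4.309, 4.337, 4.343, 4.346, 4.387, 4.389, 4.489, 4.498, 4.520, 4.610, 4.612, 4.627
α = 0.10; lower rank = 40 × 0.050 = 2; upper rank = 40 × 0.950 = 38.
The 2nd smallest replicate is 3.809; the 38th is 4.610.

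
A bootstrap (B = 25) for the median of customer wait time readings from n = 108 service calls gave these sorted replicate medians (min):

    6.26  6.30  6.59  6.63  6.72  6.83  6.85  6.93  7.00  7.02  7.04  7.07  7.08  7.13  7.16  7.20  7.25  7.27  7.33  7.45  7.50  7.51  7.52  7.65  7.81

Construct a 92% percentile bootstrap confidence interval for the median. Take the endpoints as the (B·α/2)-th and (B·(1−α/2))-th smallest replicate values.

α = 0.08; lower rank = 25 × 0.040 = 1; upper rank = 25 × 0.960 = 24.
The 1st smallest replicate is 6.26; the 24th is 7.65.

(6.26, 7.65)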